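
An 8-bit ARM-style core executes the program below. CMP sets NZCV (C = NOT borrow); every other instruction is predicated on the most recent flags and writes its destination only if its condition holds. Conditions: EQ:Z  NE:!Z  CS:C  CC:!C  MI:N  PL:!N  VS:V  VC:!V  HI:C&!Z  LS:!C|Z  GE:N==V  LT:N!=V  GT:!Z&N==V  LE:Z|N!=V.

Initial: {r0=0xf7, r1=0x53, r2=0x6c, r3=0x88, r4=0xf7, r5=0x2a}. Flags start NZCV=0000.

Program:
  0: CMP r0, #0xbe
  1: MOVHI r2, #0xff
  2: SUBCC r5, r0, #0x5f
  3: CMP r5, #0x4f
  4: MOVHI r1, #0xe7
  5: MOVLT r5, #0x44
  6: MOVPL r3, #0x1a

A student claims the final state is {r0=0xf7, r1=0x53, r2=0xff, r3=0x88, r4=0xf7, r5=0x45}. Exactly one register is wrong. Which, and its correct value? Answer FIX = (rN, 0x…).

0: ✓ CMP  NZCV=0010
1: ✓ MOVHI  r2←0xff
2: · SUBCC
3: ✓ CMP  NZCV=1000
4: · MOVHI
5: ✓ MOVLT  r5←0x44
6: · MOVPL

FIX = (r5, 0x44)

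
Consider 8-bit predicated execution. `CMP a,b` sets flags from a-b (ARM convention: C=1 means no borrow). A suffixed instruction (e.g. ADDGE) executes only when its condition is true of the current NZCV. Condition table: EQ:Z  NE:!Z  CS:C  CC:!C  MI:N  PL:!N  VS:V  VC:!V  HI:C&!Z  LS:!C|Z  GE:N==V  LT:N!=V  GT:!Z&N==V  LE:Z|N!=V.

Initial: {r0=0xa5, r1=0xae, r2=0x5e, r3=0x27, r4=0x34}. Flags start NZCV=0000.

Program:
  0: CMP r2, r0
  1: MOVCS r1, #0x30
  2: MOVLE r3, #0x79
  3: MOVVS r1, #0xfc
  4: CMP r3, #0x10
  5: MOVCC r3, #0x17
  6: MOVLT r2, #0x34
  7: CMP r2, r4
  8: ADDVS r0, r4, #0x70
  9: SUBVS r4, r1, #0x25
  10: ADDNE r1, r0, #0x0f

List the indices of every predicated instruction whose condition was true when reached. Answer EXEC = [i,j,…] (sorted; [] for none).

0: ✓ CMP  NZCV=1001
1: · MOVCS
2: · MOVLE
3: ✓ MOVVS  r1←0xfc
4: ✓ CMP  NZCV=0010
5: · MOVCC
6: · MOVLT
7: ✓ CMP  NZCV=0010
8: · ADDVS
9: · SUBVS
10: ✓ ADDNE  r1←0xb4

EXEC = [3,10]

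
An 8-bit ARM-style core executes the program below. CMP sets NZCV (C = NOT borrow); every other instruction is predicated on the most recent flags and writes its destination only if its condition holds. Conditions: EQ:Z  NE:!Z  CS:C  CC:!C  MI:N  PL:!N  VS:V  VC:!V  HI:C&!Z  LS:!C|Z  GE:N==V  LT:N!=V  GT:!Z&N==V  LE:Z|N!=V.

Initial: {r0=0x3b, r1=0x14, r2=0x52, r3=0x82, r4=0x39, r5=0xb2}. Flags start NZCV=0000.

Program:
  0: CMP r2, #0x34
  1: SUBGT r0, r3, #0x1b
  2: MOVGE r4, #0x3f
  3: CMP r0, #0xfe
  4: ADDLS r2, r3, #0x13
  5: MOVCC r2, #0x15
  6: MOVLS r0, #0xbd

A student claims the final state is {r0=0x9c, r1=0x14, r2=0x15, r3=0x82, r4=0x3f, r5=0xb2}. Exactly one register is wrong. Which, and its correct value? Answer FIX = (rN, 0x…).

0: ✓ CMP  NZCV=0010
1: ✓ SUBGT  r0←0x67
2: ✓ MOVGE  r4←0x3f
3: ✓ CMP  NZCV=0000
4: ✓ ADDLS  r2←0x95
5: ✓ MOVCC  r2←0x15
6: ✓ MOVLS  r0←0xbd

FIX = (r0, 0xbd)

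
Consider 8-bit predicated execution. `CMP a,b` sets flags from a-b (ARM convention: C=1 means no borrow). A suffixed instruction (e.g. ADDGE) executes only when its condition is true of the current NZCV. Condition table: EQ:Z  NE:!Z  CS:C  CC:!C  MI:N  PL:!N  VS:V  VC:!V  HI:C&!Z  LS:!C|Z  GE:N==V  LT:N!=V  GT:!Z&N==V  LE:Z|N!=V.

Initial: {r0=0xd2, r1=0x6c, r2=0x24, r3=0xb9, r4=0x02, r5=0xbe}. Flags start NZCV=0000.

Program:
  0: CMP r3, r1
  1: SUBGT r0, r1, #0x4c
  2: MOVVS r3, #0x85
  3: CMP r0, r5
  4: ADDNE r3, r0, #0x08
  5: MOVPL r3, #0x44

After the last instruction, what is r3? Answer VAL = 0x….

[0] flags=0011 → (cmp)
[1] flags=0011 GT?F → skip
[2] flags=0011 VS?T → r3=0x85
[3] flags=0010 → (cmp)
[4] flags=0010 NE?T → r3=0xda
[5] flags=0010 PL?T → r3=0x44

VAL = 0x44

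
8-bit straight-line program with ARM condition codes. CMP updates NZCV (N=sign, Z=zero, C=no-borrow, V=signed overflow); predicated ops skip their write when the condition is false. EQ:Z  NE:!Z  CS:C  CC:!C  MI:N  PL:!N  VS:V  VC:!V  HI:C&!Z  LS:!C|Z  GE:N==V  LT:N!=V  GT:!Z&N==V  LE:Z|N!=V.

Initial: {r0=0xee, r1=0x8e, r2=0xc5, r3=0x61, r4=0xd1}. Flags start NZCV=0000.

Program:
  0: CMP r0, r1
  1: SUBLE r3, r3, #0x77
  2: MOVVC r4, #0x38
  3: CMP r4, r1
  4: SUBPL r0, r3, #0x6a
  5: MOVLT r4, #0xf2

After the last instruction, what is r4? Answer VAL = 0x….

VAL = 0x38

[0] flags=0010 → (cmp)
[1] flags=0010 LE?F → skip
[2] flags=0010 VC?T → r4=0x38
[3] flags=1001 → (cmp)
[4] flags=1001 PL?F → skip
[5] flags=1001 LT?F → skip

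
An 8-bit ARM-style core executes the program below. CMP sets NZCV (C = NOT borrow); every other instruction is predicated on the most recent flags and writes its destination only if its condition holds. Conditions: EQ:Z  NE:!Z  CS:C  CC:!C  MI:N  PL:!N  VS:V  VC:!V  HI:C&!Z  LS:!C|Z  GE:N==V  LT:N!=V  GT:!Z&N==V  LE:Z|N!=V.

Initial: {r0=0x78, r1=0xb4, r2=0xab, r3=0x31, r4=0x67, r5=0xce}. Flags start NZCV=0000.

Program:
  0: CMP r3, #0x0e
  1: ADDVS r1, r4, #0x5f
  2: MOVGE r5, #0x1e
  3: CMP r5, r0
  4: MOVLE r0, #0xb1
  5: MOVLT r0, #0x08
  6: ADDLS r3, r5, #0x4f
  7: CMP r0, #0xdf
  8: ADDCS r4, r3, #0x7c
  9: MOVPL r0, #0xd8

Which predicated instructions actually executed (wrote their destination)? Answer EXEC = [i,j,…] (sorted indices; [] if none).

0: ✓ CMP  NZCV=0010
1: · ADDVS
2: ✓ MOVGE  r5←0x1e
3: ✓ CMP  NZCV=1000
4: ✓ MOVLE  r0←0xb1
5: ✓ MOVLT  r0←0x08
6: ✓ ADDLS  r3←0x6d
7: ✓ CMP  NZCV=0000
8: · ADDCS
9: ✓ MOVPL  r0←0xd8

EXEC = [2,4,5,6,9]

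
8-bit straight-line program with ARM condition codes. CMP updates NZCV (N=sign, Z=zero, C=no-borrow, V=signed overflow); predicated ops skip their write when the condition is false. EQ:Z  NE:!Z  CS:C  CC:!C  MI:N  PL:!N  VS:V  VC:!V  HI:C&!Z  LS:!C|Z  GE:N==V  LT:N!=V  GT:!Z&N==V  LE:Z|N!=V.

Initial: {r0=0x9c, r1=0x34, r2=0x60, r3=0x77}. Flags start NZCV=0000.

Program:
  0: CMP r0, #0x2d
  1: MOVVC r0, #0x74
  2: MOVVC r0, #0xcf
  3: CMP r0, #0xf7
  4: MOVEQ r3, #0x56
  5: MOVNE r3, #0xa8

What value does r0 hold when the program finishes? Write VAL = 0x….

[0] flags=0011 → (cmp)
[1] flags=0011 VC?F → skip
[2] flags=0011 VC?F → skip
[3] flags=1000 → (cmp)
[4] flags=1000 EQ?F → skip
[5] flags=1000 NE?T → r3=0xa8

VAL = 0x9c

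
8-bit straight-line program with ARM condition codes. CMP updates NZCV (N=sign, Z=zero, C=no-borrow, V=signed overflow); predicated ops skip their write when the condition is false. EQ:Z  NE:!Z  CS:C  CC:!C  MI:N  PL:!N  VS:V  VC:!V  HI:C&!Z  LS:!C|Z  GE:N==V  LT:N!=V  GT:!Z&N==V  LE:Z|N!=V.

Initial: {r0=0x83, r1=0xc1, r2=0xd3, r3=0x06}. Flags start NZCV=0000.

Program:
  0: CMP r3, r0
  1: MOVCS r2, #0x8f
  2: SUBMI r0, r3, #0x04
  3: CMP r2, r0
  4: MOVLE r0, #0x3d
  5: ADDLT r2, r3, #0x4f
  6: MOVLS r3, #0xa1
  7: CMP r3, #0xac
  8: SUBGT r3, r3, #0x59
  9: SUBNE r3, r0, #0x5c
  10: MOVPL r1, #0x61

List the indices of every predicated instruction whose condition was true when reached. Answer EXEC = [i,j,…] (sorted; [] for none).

[0] flags=1001 → (cmp)
[1] flags=1001 CS?F → skip
[2] flags=1001 MI?T → r0=0x02
[3] flags=1010 → (cmp)
[4] flags=1010 LE?T → r0=0x3d
[5] flags=1010 LT?T → r2=0x55
[6] flags=1010 LS?F → skip
[7] flags=0000 → (cmp)
[8] flags=0000 GT?T → r3=0xad
[9] flags=0000 NE?T → r3=0xe1
[10] flags=0000 PL?T → r1=0x61

EXEC = [2,4,5,8,9,10]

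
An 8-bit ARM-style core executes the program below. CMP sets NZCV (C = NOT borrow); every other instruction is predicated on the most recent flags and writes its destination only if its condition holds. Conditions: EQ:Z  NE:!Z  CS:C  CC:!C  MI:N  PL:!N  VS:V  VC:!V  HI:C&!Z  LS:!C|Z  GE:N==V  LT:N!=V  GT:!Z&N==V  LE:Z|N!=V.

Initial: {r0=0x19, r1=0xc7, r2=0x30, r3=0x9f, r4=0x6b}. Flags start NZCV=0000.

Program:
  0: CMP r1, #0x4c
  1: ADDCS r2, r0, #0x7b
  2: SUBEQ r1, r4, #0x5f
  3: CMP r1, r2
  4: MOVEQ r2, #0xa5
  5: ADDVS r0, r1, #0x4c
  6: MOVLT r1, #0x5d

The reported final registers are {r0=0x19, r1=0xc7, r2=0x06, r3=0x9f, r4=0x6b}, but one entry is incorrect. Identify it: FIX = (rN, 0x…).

FIX = (r2, 0x94)

[0] flags=0011 → (cmp)
[1] flags=0011 CS?T → r2=0x94
[2] flags=0011 EQ?F → skip
[3] flags=0010 → (cmp)
[4] flags=0010 EQ?F → skip
[5] flags=0010 VS?F → skip
[6] flags=0010 LT?F → skip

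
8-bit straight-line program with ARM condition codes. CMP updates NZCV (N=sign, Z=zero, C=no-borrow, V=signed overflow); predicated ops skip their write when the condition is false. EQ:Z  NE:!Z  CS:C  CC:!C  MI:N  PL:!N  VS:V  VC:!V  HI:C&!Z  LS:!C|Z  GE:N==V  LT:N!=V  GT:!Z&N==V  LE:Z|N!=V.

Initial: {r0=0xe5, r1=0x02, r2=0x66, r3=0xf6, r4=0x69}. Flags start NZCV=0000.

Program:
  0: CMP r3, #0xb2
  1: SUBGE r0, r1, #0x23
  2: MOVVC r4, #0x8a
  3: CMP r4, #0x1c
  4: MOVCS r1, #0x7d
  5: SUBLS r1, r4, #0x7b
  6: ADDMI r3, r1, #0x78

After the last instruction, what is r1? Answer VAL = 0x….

[0] flags=0010 → (cmp)
[1] flags=0010 GE?T → r0=0xdf
[2] flags=0010 VC?T → r4=0x8a
[3] flags=0011 → (cmp)
[4] flags=0011 CS?T → r1=0x7d
[5] flags=0011 LS?F → skip
[6] flags=0011 MI?F → skip

VAL = 0x7d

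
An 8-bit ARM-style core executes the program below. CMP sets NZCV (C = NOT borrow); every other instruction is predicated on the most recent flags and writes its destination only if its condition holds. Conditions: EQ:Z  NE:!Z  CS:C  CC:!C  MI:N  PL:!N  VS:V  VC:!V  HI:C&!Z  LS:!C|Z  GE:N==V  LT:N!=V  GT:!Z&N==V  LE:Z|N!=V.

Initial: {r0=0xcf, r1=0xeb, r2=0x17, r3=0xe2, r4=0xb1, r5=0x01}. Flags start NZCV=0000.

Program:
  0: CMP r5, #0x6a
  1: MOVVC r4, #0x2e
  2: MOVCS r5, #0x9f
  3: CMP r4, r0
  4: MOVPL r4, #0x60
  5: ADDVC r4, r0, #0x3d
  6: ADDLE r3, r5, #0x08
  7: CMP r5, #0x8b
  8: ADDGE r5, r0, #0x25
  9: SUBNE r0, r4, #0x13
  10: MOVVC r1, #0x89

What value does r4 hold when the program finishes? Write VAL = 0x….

VAL = 0x0c

0: ✓ CMP  NZCV=1000
1: ✓ MOVVC  r4←0x2e
2: · MOVCS
3: ✓ CMP  NZCV=0000
4: ✓ MOVPL  r4←0x60
5: ✓ ADDVC  r4←0x0c
6: · ADDLE
7: ✓ CMP  NZCV=0000
8: ✓ ADDGE  r5←0xf4
9: ✓ SUBNE  r0←0xf9
10: ✓ MOVVC  r1←0x89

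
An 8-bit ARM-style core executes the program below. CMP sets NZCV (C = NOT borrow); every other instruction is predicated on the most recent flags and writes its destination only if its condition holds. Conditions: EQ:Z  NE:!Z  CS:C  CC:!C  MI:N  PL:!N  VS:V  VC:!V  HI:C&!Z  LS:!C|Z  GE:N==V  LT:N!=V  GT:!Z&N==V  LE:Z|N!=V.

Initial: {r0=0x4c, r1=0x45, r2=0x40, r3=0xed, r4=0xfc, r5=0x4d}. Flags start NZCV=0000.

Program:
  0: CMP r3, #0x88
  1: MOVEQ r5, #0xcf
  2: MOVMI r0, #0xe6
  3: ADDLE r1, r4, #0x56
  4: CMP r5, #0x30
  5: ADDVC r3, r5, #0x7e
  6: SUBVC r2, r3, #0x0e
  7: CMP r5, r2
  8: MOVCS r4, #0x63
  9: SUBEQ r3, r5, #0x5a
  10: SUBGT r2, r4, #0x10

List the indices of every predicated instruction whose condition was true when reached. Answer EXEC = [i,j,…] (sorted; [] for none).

EXEC = [5,6,10]

[0] flags=0010 → (cmp)
[1] flags=0010 EQ?F → skip
[2] flags=0010 MI?F → skip
[3] flags=0010 LE?F → skip
[4] flags=0010 → (cmp)
[5] flags=0010 VC?T → r3=0xcb
[6] flags=0010 VC?T → r2=0xbd
[7] flags=1001 → (cmp)
[8] flags=1001 CS?F → skip
[9] flags=1001 EQ?F → skip
[10] flags=1001 GT?T → r2=0xec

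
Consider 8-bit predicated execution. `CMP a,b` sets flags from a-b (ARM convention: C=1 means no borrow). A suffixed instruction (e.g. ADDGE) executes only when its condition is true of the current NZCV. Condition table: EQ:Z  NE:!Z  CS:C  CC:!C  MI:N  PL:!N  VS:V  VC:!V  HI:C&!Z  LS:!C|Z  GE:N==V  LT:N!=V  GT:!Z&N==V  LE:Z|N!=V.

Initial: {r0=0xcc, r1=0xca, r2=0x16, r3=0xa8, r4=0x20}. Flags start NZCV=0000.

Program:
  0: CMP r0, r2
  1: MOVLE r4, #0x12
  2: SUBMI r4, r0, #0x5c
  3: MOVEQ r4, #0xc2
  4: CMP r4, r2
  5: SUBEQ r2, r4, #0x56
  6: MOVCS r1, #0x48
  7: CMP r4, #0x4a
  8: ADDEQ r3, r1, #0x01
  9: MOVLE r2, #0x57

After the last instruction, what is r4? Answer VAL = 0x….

0: ✓ CMP  NZCV=1010
1: ✓ MOVLE  r4←0x12
2: ✓ SUBMI  r4←0x70
3: · MOVEQ
4: ✓ CMP  NZCV=0010
5: · SUBEQ
6: ✓ MOVCS  r1←0x48
7: ✓ CMP  NZCV=0010
8: · ADDEQ
9: · MOVLE

VAL = 0x70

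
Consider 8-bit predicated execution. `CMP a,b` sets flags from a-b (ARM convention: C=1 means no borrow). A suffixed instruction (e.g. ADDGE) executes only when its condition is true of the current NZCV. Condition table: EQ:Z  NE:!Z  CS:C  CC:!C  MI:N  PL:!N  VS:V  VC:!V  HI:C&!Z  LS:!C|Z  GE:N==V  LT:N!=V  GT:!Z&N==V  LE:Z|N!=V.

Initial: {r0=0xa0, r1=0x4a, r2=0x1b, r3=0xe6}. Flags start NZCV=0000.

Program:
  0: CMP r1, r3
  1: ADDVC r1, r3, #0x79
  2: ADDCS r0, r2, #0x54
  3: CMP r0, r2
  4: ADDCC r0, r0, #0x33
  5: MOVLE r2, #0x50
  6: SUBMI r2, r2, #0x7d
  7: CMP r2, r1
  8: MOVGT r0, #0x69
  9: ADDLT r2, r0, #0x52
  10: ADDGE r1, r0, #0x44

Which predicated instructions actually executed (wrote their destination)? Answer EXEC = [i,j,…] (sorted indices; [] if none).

EXEC = [1,5,6,9]

0: ✓ CMP  NZCV=0000
1: ✓ ADDVC  r1←0x5f
2: · ADDCS
3: ✓ CMP  NZCV=1010
4: · ADDCC
5: ✓ MOVLE  r2←0x50
6: ✓ SUBMI  r2←0xd3
7: ✓ CMP  NZCV=0011
8: · MOVGT
9: ✓ ADDLT  r2←0xf2
10: · ADDGE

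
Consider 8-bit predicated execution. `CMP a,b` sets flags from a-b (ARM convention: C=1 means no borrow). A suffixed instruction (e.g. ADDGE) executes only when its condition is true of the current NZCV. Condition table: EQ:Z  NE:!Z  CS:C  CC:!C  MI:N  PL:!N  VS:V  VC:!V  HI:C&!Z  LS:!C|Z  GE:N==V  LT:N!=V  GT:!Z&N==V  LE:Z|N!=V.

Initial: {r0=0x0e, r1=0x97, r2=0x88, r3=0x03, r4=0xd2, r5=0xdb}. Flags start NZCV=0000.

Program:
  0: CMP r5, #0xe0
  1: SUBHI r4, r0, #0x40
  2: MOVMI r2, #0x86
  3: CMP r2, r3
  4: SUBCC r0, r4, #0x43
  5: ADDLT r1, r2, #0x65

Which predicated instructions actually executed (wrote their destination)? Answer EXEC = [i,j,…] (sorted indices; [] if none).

[0] flags=1000 → (cmp)
[1] flags=1000 HI?F → skip
[2] flags=1000 MI?T → r2=0x86
[3] flags=1010 → (cmp)
[4] flags=1010 CC?F → skip
[5] flags=1010 LT?T → r1=0xeb

EXEC = [2,5]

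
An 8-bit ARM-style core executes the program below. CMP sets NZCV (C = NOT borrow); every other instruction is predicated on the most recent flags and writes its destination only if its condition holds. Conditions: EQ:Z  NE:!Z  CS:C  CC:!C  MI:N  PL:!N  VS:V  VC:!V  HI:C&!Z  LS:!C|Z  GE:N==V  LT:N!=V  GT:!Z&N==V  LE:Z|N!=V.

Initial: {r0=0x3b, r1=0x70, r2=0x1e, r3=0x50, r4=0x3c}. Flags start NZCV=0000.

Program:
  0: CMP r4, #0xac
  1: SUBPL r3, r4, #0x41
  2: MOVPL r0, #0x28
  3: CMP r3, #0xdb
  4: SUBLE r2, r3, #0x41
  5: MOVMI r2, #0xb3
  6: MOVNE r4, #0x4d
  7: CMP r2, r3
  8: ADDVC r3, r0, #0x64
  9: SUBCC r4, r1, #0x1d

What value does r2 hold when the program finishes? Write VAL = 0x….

VAL = 0x1e

[0] flags=1001 → (cmp)
[1] flags=1001 PL?F → skip
[2] flags=1001 PL?F → skip
[3] flags=0000 → (cmp)
[4] flags=0000 LE?F → skip
[5] flags=0000 MI?F → skip
[6] flags=0000 NE?T → r4=0x4d
[7] flags=1000 → (cmp)
[8] flags=1000 VC?T → r3=0x9f
[9] flags=1000 CC?T → r4=0x53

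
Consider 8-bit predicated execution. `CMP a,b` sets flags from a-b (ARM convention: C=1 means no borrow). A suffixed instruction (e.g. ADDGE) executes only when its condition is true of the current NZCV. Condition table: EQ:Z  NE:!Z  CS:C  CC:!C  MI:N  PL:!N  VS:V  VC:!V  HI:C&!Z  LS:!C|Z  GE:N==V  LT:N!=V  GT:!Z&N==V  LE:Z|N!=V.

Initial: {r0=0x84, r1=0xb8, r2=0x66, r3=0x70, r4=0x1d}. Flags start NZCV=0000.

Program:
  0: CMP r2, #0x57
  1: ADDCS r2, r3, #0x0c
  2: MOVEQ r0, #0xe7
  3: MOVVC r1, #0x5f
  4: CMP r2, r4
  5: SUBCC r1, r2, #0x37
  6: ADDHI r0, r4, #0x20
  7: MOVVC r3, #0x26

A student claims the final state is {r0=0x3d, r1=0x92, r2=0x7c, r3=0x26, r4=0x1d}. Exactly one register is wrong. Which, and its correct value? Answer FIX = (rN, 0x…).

FIX = (r1, 0x5f)

0: ✓ CMP  NZCV=0010
1: ✓ ADDCS  r2←0x7c
2: · MOVEQ
3: ✓ MOVVC  r1←0x5f
4: ✓ CMP  NZCV=0010
5: · SUBCC
6: ✓ ADDHI  r0←0x3d
7: ✓ MOVVC  r3←0x26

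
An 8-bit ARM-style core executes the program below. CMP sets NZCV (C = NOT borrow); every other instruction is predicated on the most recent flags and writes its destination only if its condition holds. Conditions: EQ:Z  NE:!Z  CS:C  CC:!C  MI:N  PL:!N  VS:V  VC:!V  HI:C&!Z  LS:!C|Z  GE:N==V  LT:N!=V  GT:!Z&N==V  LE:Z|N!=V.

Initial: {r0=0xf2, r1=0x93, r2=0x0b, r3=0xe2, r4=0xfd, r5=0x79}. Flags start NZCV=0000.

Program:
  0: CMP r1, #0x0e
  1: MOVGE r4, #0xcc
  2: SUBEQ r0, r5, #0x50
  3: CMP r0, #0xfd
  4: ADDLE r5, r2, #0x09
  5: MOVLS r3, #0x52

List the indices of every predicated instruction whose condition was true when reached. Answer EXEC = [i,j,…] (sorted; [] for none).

EXEC = [4,5]

[0] flags=1010 → (cmp)
[1] flags=1010 GE?F → skip
[2] flags=1010 EQ?F → skip
[3] flags=1000 → (cmp)
[4] flags=1000 LE?T → r5=0x14
[5] flags=1000 LS?T → r3=0x52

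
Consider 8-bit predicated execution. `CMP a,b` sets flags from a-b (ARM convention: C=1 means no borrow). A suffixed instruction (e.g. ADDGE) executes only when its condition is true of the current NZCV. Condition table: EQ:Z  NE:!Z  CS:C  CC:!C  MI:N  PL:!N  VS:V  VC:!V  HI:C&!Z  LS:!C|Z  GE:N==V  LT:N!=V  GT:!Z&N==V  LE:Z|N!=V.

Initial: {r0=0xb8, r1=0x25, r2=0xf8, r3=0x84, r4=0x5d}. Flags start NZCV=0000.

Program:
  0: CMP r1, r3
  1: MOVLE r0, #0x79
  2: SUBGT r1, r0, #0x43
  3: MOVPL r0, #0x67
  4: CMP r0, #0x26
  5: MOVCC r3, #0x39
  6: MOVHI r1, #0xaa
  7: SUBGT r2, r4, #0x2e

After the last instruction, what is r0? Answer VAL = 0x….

VAL = 0xb8

0: ✓ CMP  NZCV=1001
1: · MOVLE
2: ✓ SUBGT  r1←0x75
3: · MOVPL
4: ✓ CMP  NZCV=1010
5: · MOVCC
6: ✓ MOVHI  r1←0xaa
7: · SUBGT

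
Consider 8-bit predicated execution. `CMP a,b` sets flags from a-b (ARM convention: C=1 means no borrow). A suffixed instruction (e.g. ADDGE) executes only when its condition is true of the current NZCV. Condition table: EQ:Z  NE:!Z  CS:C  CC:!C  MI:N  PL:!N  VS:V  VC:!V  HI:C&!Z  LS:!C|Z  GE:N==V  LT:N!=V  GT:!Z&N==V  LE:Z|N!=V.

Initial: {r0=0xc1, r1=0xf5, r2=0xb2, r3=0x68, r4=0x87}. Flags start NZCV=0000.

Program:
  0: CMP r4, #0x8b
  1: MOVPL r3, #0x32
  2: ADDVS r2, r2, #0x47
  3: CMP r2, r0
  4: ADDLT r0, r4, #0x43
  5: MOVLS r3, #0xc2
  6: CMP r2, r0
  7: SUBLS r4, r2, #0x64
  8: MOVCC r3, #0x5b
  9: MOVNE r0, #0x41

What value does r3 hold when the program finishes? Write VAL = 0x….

[0] flags=1000 → (cmp)
[1] flags=1000 PL?F → skip
[2] flags=1000 VS?F → skip
[3] flags=1000 → (cmp)
[4] flags=1000 LT?T → r0=0xca
[5] flags=1000 LS?T → r3=0xc2
[6] flags=1000 → (cmp)
[7] flags=1000 LS?T → r4=0x4e
[8] flags=1000 CC?T → r3=0x5b
[9] flags=1000 NE?T → r0=0x41

VAL = 0x5b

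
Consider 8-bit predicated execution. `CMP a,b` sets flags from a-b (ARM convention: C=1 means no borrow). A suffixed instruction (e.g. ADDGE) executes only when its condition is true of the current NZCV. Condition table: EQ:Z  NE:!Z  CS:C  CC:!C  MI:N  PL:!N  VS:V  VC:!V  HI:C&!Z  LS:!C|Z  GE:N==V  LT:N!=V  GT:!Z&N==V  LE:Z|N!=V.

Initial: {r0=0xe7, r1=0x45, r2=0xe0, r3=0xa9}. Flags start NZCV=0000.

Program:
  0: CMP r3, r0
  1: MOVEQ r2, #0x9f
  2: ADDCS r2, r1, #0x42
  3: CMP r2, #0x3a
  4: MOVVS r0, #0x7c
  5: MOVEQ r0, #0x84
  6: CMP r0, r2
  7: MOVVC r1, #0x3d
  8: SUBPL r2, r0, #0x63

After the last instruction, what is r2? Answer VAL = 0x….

VAL = 0x84

0: ✓ CMP  NZCV=1000
1: · MOVEQ
2: · ADDCS
3: ✓ CMP  NZCV=1010
4: · MOVVS
5: · MOVEQ
6: ✓ CMP  NZCV=0010
7: ✓ MOVVC  r1←0x3d
8: ✓ SUBPL  r2←0x84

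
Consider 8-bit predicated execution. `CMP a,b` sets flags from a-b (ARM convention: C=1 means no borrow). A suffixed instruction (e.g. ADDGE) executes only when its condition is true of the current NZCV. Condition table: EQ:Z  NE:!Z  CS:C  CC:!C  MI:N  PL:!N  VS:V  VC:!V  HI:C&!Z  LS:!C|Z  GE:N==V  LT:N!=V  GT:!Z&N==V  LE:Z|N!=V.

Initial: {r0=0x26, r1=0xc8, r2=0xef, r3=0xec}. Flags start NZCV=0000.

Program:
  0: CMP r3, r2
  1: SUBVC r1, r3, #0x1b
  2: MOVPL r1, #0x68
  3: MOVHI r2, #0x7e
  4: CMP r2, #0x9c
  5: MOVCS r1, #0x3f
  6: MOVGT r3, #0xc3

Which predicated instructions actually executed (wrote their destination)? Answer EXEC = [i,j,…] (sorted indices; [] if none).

0: ✓ CMP  NZCV=1000
1: ✓ SUBVC  r1←0xd1
2: · MOVPL
3: · MOVHI
4: ✓ CMP  NZCV=0010
5: ✓ MOVCS  r1←0x3f
6: ✓ MOVGT  r3←0xc3

EXEC = [1,5,6]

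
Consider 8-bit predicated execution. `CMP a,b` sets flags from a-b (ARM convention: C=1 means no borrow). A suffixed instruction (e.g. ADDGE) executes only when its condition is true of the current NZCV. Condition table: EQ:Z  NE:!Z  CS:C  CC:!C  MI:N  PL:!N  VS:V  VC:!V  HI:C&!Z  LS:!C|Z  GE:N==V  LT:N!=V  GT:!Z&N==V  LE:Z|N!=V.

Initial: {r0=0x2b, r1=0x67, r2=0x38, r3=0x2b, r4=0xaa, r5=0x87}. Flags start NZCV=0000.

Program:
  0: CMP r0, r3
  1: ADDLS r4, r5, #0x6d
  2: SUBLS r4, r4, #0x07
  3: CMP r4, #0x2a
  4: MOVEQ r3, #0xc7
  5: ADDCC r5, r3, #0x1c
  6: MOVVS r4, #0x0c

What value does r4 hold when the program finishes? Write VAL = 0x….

[0] flags=0110 → (cmp)
[1] flags=0110 LS?T → r4=0xf4
[2] flags=0110 LS?T → r4=0xed
[3] flags=1010 → (cmp)
[4] flags=1010 EQ?F → skip
[5] flags=1010 CC?F → skip
[6] flags=1010 VS?F → skip

VAL = 0xed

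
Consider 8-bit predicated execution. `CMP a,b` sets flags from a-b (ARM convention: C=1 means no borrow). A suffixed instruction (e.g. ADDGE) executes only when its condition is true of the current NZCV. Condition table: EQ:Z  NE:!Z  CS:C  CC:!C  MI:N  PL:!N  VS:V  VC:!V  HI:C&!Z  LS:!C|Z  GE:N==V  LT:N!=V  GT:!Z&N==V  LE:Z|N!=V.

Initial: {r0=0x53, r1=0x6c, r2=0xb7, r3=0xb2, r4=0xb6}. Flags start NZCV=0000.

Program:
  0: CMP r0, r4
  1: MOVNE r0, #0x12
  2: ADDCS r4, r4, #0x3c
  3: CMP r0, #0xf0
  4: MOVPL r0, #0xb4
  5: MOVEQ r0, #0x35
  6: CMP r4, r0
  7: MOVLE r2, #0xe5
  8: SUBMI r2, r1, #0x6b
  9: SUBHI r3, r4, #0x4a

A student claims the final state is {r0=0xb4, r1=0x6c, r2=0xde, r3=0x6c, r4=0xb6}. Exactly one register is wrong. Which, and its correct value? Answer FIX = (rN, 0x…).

0: ✓ CMP  NZCV=1001
1: ✓ MOVNE  r0←0x12
2: · ADDCS
3: ✓ CMP  NZCV=0000
4: ✓ MOVPL  r0←0xb4
5: · MOVEQ
6: ✓ CMP  NZCV=0010
7: · MOVLE
8: · SUBMI
9: ✓ SUBHI  r3←0x6c

FIX = (r2, 0xb7)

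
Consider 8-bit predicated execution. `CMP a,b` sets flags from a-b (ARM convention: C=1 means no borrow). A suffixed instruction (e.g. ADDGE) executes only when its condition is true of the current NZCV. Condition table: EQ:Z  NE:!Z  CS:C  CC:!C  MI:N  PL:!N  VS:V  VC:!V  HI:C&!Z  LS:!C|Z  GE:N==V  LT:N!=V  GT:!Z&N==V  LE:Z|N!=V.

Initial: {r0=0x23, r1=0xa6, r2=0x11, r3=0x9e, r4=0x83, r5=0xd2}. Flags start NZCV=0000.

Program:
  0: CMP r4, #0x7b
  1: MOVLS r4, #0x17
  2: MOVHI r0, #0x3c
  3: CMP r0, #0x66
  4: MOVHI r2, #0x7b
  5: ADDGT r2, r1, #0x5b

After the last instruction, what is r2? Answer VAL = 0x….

VAL = 0x11

0: ✓ CMP  NZCV=0011
1: · MOVLS
2: ✓ MOVHI  r0←0x3c
3: ✓ CMP  NZCV=1000
4: · MOVHI
5: · ADDGT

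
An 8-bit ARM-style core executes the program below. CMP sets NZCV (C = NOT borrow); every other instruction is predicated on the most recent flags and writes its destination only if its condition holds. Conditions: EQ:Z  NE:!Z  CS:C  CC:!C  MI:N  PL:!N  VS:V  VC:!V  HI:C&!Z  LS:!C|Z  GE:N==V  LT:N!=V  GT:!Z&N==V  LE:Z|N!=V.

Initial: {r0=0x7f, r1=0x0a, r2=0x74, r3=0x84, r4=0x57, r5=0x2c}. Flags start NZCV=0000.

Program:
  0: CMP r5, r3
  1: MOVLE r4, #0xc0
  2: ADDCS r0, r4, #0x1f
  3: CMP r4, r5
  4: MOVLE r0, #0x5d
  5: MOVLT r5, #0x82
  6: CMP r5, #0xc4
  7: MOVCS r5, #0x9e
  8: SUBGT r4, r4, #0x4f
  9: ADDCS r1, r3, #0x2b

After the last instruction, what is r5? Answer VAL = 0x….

VAL = 0x2c

0: ✓ CMP  NZCV=1001
1: · MOVLE
2: · ADDCS
3: ✓ CMP  NZCV=0010
4: · MOVLE
5: · MOVLT
6: ✓ CMP  NZCV=0000
7: · MOVCS
8: ✓ SUBGT  r4←0x08
9: · ADDCS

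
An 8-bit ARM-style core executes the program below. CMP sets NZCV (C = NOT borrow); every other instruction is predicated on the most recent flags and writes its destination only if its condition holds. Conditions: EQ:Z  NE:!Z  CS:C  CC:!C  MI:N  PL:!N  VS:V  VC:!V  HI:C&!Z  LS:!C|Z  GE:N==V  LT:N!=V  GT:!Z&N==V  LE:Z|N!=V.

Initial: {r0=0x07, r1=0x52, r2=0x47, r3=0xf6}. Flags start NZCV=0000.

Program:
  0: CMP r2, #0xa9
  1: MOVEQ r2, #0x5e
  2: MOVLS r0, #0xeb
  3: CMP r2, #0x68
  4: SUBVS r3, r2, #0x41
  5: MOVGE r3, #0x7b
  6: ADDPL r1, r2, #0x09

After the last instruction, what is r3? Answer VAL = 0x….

VAL = 0xf6

0: ✓ CMP  NZCV=1001
1: · MOVEQ
2: ✓ MOVLS  r0←0xeb
3: ✓ CMP  NZCV=1000
4: · SUBVS
5: · MOVGE
6: · ADDPL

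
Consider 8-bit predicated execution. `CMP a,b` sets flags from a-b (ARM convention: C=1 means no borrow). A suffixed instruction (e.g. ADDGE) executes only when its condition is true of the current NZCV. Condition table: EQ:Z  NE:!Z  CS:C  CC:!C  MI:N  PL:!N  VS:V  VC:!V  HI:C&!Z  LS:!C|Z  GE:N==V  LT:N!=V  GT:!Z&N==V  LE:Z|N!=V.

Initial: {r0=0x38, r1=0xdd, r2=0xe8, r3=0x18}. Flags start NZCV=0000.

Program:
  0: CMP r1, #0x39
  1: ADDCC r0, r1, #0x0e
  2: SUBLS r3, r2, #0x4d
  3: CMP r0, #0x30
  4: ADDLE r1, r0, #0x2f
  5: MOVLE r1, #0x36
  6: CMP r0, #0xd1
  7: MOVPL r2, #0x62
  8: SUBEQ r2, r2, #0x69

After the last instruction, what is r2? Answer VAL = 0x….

VAL = 0x62

0: ✓ CMP  NZCV=1010
1: · ADDCC
2: · SUBLS
3: ✓ CMP  NZCV=0010
4: · ADDLE
5: · MOVLE
6: ✓ CMP  NZCV=0000
7: ✓ MOVPL  r2←0x62
8: · SUBEQ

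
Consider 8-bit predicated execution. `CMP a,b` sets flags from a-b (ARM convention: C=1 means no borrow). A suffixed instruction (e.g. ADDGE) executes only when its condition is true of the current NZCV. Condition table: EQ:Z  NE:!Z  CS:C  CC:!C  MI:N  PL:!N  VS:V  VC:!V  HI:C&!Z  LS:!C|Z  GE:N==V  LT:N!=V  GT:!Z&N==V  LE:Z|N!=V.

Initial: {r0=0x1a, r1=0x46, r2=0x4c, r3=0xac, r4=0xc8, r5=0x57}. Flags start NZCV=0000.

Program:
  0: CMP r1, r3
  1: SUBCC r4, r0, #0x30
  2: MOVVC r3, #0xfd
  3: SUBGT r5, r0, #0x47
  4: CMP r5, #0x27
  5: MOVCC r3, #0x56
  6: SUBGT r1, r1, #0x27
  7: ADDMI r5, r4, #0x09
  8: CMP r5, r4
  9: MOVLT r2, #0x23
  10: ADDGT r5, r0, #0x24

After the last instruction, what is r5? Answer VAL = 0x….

0: ✓ CMP  NZCV=1001
1: ✓ SUBCC  r4←0xea
2: · MOVVC
3: ✓ SUBGT  r5←0xd3
4: ✓ CMP  NZCV=1010
5: · MOVCC
6: · SUBGT
7: ✓ ADDMI  r5←0xf3
8: ✓ CMP  NZCV=0010
9: · MOVLT
10: ✓ ADDGT  r5←0x3e

VAL = 0x3e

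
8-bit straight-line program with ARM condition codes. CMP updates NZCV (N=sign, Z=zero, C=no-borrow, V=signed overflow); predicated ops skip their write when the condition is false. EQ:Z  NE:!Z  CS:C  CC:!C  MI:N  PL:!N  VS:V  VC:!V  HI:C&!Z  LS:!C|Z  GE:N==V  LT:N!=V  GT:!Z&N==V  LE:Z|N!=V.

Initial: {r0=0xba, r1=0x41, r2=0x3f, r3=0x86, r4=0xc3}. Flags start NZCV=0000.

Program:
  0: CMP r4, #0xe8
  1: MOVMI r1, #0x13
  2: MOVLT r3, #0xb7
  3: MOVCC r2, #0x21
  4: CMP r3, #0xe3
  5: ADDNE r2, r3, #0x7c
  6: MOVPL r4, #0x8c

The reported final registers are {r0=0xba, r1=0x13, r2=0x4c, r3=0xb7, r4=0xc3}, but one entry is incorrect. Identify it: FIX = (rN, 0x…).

FIX = (r2, 0x33)

[0] flags=1000 → (cmp)
[1] flags=1000 MI?T → r1=0x13
[2] flags=1000 LT?T → r3=0xb7
[3] flags=1000 CC?T → r2=0x21
[4] flags=1000 → (cmp)
[5] flags=1000 NE?T → r2=0x33
[6] flags=1000 PL?F → skip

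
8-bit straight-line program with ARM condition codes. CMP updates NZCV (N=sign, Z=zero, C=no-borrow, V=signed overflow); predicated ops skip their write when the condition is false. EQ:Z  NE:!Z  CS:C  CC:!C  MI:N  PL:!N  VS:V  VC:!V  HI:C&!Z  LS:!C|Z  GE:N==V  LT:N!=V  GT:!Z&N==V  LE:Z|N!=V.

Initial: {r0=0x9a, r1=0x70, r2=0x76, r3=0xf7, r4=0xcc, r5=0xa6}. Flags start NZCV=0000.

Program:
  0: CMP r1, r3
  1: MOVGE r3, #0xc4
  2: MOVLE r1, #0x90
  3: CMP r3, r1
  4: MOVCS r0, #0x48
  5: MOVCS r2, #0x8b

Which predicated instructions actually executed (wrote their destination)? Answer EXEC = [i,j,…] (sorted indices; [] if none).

EXEC = [1,4,5]

[0] flags=0000 → (cmp)
[1] flags=0000 GE?T → r3=0xc4
[2] flags=0000 LE?F → skip
[3] flags=0011 → (cmp)
[4] flags=0011 CS?T → r0=0x48
[5] flags=0011 CS?T → r2=0x8b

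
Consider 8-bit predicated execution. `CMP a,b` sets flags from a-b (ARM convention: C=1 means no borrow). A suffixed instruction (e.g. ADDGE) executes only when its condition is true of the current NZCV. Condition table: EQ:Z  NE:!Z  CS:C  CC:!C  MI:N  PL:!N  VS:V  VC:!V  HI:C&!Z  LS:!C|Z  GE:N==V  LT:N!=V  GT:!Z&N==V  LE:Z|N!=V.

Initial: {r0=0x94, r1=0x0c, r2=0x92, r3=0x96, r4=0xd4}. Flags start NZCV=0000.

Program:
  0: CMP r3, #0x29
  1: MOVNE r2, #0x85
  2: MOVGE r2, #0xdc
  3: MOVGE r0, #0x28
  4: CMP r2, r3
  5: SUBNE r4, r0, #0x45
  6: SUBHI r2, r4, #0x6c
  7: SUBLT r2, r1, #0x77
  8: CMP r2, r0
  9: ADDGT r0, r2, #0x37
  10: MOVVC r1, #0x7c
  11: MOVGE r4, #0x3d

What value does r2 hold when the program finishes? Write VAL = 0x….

[0] flags=0011 → (cmp)
[1] flags=0011 NE?T → r2=0x85
[2] flags=0011 GE?F → skip
[3] flags=0011 GE?F → skip
[4] flags=1000 → (cmp)
[5] flags=1000 NE?T → r4=0x4f
[6] flags=1000 HI?F → skip
[7] flags=1000 LT?T → r2=0x95
[8] flags=0010 → (cmp)
[9] flags=0010 GT?T → r0=0xcc
[10] flags=0010 VC?T → r1=0x7c
[11] flags=0010 GE?T → r4=0x3d

VAL = 0x95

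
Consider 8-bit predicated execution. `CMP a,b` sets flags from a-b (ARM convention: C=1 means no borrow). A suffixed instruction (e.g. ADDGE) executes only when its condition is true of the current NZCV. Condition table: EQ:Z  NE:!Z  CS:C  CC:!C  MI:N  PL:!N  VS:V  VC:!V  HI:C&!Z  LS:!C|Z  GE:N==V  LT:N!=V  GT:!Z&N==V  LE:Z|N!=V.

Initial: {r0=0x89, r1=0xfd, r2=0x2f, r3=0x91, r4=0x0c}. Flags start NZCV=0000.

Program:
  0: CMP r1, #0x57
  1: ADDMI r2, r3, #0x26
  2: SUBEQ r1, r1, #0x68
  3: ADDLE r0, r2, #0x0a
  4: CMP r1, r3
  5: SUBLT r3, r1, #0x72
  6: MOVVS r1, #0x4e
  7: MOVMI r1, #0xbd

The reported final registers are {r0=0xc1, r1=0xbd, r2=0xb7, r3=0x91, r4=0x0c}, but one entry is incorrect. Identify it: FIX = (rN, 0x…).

[0] flags=1010 → (cmp)
[1] flags=1010 MI?T → r2=0xb7
[2] flags=1010 EQ?F → skip
[3] flags=1010 LE?T → r0=0xc1
[4] flags=0010 → (cmp)
[5] flags=0010 LT?F → skip
[6] flags=0010 VS?F → skip
[7] flags=0010 MI?F → skip

FIX = (r1, 0xfd)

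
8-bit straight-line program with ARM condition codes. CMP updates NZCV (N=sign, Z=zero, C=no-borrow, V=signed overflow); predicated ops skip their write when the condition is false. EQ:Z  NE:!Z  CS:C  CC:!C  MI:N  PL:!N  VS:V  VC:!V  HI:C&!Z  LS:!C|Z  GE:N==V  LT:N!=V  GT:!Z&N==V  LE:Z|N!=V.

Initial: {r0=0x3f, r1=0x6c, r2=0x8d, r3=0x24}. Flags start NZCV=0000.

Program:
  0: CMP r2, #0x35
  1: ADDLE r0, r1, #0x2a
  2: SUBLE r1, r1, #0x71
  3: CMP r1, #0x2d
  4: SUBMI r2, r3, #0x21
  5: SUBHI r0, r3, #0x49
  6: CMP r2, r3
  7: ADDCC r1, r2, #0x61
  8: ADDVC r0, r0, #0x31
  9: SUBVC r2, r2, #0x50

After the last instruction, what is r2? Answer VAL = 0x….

VAL = 0xb3

0: ✓ CMP  NZCV=0011
1: ✓ ADDLE  r0←0x96
2: ✓ SUBLE  r1←0xfb
3: ✓ CMP  NZCV=1010
4: ✓ SUBMI  r2←0x03
5: ✓ SUBHI  r0←0xdb
6: ✓ CMP  NZCV=1000
7: ✓ ADDCC  r1←0x64
8: ✓ ADDVC  r0←0x0c
9: ✓ SUBVC  r2←0xb3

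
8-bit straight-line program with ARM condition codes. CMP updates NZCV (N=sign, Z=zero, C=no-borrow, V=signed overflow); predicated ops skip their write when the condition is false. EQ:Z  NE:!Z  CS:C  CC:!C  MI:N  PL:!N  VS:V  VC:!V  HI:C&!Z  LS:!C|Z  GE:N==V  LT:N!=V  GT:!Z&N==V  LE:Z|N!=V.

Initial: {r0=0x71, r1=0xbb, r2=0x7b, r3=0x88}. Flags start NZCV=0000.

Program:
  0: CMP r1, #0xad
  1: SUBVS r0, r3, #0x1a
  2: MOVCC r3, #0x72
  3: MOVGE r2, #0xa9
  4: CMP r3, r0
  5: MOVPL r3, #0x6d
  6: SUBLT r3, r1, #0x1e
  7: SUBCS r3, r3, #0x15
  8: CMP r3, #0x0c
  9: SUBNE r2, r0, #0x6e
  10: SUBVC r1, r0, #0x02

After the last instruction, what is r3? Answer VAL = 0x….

0: ✓ CMP  NZCV=0010
1: · SUBVS
2: · MOVCC
3: ✓ MOVGE  r2←0xa9
4: ✓ CMP  NZCV=0011
5: ✓ MOVPL  r3←0x6d
6: ✓ SUBLT  r3←0x9d
7: ✓ SUBCS  r3←0x88
8: ✓ CMP  NZCV=0011
9: ✓ SUBNE  r2←0x03
10: · SUBVC

VAL = 0x88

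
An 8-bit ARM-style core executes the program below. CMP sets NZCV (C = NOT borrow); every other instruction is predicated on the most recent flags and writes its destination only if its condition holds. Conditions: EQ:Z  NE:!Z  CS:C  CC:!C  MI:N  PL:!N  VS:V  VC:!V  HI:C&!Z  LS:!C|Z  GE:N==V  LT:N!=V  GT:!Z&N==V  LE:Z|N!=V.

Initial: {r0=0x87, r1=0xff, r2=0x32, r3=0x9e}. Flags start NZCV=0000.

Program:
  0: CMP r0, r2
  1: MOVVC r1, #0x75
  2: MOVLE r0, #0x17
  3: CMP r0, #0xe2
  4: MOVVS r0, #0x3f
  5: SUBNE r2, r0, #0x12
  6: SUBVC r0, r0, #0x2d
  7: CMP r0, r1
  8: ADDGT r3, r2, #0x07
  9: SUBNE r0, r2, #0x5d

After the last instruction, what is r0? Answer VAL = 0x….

VAL = 0xa8

0: ✓ CMP  NZCV=0011
1: · MOVVC
2: ✓ MOVLE  r0←0x17
3: ✓ CMP  NZCV=0000
4: · MOVVS
5: ✓ SUBNE  r2←0x05
6: ✓ SUBVC  r0←0xea
7: ✓ CMP  NZCV=1000
8: · ADDGT
9: ✓ SUBNE  r0←0xa8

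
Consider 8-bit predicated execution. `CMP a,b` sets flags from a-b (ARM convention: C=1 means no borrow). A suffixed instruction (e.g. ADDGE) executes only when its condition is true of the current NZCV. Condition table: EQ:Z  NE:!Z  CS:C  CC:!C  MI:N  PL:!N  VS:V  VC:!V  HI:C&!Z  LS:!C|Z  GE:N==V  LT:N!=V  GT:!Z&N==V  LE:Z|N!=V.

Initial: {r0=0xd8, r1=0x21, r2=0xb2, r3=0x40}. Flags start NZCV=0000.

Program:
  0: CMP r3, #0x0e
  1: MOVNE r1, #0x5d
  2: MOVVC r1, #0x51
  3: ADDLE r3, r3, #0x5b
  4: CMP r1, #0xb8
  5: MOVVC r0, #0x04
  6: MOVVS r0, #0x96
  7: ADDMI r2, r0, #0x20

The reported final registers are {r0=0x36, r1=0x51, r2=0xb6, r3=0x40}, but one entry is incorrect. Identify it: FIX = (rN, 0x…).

[0] flags=0010 → (cmp)
[1] flags=0010 NE?T → r1=0x5d
[2] flags=0010 VC?T → r1=0x51
[3] flags=0010 LE?F → skip
[4] flags=1001 → (cmp)
[5] flags=1001 VC?F → skip
[6] flags=1001 VS?T → r0=0x96
[7] flags=1001 MI?T → r2=0xb6

FIX = (r0, 0x96)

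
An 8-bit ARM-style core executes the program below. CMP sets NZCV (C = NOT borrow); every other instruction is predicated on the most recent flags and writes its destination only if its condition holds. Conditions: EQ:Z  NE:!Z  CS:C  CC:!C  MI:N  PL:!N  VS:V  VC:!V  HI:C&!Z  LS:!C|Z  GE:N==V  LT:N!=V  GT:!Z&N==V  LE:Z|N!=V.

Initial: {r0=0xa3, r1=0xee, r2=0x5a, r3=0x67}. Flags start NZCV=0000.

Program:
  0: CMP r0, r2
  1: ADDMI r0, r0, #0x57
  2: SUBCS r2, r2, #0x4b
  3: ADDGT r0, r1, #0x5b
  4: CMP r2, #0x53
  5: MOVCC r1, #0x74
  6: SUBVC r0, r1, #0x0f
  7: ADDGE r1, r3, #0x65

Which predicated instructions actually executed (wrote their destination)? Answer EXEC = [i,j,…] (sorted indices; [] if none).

[0] flags=0011 → (cmp)
[1] flags=0011 MI?F → skip
[2] flags=0011 CS?T → r2=0x0f
[3] flags=0011 GT?F → skip
[4] flags=1000 → (cmp)
[5] flags=1000 CC?T → r1=0x74
[6] flags=1000 VC?T → r0=0x65
[7] flags=1000 GE?F → skip

EXEC = [2,5,6]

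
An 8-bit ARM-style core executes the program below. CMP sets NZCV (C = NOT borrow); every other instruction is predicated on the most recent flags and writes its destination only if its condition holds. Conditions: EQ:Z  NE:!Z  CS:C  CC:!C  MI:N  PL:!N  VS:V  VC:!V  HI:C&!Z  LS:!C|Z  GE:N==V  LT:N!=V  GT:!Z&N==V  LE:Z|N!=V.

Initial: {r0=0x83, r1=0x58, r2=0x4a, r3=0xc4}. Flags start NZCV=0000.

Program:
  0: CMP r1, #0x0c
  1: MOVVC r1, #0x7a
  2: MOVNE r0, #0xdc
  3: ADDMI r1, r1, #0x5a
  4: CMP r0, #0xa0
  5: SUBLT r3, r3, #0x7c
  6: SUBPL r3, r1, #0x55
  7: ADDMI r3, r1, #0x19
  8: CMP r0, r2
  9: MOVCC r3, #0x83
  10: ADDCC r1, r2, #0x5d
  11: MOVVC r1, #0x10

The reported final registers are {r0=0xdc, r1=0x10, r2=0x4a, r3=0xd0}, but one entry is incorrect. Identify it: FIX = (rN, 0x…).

FIX = (r3, 0x25)

[0] flags=0010 → (cmp)
[1] flags=0010 VC?T → r1=0x7a
[2] flags=0010 NE?T → r0=0xdc
[3] flags=0010 MI?F → skip
[4] flags=0010 → (cmp)
[5] flags=0010 LT?F → skip
[6] flags=0010 PL?T → r3=0x25
[7] flags=0010 MI?F → skip
[8] flags=1010 → (cmp)
[9] flags=1010 CC?F → skip
[10] flags=1010 CC?F → skip
[11] flags=1010 VC?T → r1=0x10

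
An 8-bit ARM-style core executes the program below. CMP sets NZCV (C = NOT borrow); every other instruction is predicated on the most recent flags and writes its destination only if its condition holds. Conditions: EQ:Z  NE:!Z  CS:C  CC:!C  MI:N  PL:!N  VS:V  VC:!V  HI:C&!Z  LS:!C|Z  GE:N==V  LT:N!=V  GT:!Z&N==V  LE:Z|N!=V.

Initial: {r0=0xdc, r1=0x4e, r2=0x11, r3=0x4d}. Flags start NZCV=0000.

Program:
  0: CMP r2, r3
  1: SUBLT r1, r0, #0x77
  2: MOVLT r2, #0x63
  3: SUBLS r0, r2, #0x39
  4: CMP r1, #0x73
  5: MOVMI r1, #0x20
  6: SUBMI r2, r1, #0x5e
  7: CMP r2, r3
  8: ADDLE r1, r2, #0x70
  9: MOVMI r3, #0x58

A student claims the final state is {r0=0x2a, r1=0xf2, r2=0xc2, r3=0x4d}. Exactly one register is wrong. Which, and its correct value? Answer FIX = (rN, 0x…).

[0] flags=1000 → (cmp)
[1] flags=1000 LT?T → r1=0x65
[2] flags=1000 LT?T → r2=0x63
[3] flags=1000 LS?T → r0=0x2a
[4] flags=1000 → (cmp)
[5] flags=1000 MI?T → r1=0x20
[6] flags=1000 MI?T → r2=0xc2
[7] flags=0011 → (cmp)
[8] flags=0011 LE?T → r1=0x32
[9] flags=0011 MI?F → skip

FIX = (r1, 0x32)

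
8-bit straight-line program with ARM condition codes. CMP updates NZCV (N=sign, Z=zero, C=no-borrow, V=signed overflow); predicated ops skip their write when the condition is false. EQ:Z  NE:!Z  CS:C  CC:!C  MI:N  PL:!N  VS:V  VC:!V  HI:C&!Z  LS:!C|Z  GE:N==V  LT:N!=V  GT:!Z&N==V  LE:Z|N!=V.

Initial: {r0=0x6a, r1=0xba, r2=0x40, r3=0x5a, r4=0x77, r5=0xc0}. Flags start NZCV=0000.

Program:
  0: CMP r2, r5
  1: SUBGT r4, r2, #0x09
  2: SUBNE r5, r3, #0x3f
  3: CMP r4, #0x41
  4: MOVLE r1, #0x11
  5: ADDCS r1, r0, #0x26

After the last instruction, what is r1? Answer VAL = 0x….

VAL = 0x11

[0] flags=1001 → (cmp)
[1] flags=1001 GT?T → r4=0x37
[2] flags=1001 NE?T → r5=0x1b
[3] flags=1000 → (cmp)
[4] flags=1000 LE?T → r1=0x11
[5] flags=1000 CS?F → skip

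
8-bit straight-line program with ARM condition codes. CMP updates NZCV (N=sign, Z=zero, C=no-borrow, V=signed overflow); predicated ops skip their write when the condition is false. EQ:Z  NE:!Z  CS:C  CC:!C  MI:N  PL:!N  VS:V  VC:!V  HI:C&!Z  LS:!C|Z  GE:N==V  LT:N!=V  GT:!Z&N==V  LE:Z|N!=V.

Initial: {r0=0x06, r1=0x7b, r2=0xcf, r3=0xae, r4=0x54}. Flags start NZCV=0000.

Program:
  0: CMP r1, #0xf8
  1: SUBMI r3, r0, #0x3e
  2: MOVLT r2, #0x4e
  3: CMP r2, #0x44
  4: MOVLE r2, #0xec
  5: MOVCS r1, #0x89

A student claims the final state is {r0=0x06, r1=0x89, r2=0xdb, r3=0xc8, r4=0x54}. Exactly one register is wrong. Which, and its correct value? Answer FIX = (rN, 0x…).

FIX = (r2, 0xec)

0: ✓ CMP  NZCV=1001
1: ✓ SUBMI  r3←0xc8
2: · MOVLT
3: ✓ CMP  NZCV=1010
4: ✓ MOVLE  r2←0xec
5: ✓ MOVCS  r1←0x89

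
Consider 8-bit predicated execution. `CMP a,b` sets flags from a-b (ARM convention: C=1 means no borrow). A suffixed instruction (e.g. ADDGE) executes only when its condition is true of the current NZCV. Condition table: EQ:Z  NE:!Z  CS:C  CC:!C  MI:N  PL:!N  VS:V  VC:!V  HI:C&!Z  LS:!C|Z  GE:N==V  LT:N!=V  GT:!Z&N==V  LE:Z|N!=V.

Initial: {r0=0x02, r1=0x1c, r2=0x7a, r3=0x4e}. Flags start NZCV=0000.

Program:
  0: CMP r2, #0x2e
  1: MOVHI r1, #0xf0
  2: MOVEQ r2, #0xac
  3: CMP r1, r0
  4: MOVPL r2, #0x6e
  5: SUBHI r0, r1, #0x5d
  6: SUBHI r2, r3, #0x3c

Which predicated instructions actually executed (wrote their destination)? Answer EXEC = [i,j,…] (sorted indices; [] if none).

EXEC = [1,5,6]

0: ✓ CMP  NZCV=0010
1: ✓ MOVHI  r1←0xf0
2: · MOVEQ
3: ✓ CMP  NZCV=1010
4: · MOVPL
5: ✓ SUBHI  r0←0x93
6: ✓ SUBHI  r2←0x12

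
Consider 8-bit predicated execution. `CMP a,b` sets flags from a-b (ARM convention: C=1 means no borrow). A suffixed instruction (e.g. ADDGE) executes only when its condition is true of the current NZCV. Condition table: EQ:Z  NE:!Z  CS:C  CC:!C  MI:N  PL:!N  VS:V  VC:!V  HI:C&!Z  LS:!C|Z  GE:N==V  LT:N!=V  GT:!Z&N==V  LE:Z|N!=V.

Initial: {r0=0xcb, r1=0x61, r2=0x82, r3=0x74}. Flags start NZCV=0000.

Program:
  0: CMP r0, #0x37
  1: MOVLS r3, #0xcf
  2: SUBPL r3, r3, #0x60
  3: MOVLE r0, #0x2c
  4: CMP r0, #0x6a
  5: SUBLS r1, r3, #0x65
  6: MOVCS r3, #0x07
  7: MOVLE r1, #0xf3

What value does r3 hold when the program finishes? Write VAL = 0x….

VAL = 0x74

0: ✓ CMP  NZCV=1010
1: · MOVLS
2: · SUBPL
3: ✓ MOVLE  r0←0x2c
4: ✓ CMP  NZCV=1000
5: ✓ SUBLS  r1←0x0f
6: · MOVCS
7: ✓ MOVLE  r1←0xf3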